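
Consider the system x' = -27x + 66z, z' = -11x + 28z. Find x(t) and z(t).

x(t) = -3C_1e^(-5t) + 2C_2e^(6t), z(t) = -C_1e^(-5t) + C_2e^(6t)

Coefficient matrix A = [[-27, 66], [-11, 28]].
Characteristic polynomial det(A - λI) = λ^2 - λ - 30 = 0.
Eigenvalues λ = -5, 6.
For λ=-5: (A-λI) row 1 is [-22, 66], so an eigenvector is (-3, -1).
For λ=6: (A-λI) row 1 is [-33, 66], so an eigenvector is (2, 1).
General solution: C_1e^(-5t)(-3,-1) + C_2e^(6t)(2,1).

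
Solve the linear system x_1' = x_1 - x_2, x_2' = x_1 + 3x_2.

Coefficient matrix A = [[1, -1], [1, 3]].
Characteristic polynomial det(A - λI) = λ^2 - 4λ + 4 = 0.
Single eigenvalue λ = 2 with algebraic multiplicity 2.
Eigenvector v = (-1,1); generalized eigenvector w with (A-λI)w=v is (3,-2).
General solution: e^(2t)[c_1·v + c_2·(t·v + w)].

x_1(t) = -c_1e^(2t) - c_2te^(2t) + 3c_2e^(2t), x_2(t) = c_1e^(2t) + c_2te^(2t) - 2c_2e^(2t)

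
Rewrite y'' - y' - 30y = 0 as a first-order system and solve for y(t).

Let x_1 = y, x_2 = y'. Then x_1' = x_2 and x_2' = 30x_1 + x_2.
A = [[0,1],[30,1]]; det(A-λI) = λ^2 - λ - 30.
Eigenvalues λ = -5, 6 with eigenvectors (1,-5), (1,6).

y(t) = C_1e^(-5t) + C_2e^(6t)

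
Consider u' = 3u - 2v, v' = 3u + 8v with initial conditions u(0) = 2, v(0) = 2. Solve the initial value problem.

u(t) = -8e^(6t) + 10e^(5t), v(t) = 12e^(6t) - 10e^(5t)

Coefficient matrix A = [[3, -2], [3, 8]].
Characteristic polynomial det(A - λI) = λ^2 - 11λ + 30 = 0.
Eigenvalues λ = 5, 6.
For λ=5: (A-λI) row 1 is [-2, -2], so an eigenvector is (-1, 1).
For λ=6: (A-λI) row 1 is [-3, -2], so an eigenvector is (2, -3).
General solution: K_1e^(5t)(-1,1) + K_2e^(6t)(2,-3).
Applying u(0)=2, v(0)=2 gives K_1=-10, K_2=-4.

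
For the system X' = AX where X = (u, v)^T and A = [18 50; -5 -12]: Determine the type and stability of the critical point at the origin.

unstable spiral

A = [[18,50],[-5,-12]]; det(A-λI) = λ^2 - 6λ + 34.
λ = 3 ± 5i: positive real part.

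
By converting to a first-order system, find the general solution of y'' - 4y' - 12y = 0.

y(t) = C_1e^(6t) + C_2e^(-2t)

Let x_1 = y, x_2 = y'. Then x_1' = x_2 and x_2' = 12x_1 + 4x_2.
A = [[0,1],[12,4]]; det(A-λI) = λ^2 - 4λ - 12.
Eigenvalues λ = 6, -2 with eigenvectors (1,6), (1,-2).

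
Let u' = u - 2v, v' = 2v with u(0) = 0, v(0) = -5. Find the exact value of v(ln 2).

-20

A = [[1,-2],[0,2]]; eigenvalues λ = 1, 2.
Eigenvectors: (-1,0) for λ=1, (-2,1) for λ=2.
From the initial condition, c_1 = 10, c_2 = -5.
v(ln 2) = (10)(2^1)(0) + (-5)(2^2)(1) = -20.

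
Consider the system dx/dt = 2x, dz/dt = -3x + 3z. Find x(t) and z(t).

x(t) = c_1e^(2t), z(t) = 3c_1e^(2t) + c_2e^(3t)

Coefficient matrix A = [[2, 0], [-3, 3]].
Characteristic polynomial det(A - λI) = λ^2 - 5λ + 6 = 0.
Eigenvalues λ = 2, 3.
For λ=2: (A-λI) row 2 is [-3, 1], so an eigenvector is (1, 3).
For λ=3: (A-λI) row 1 is [-1, 0], so an eigenvector is (0, 1).
General solution: c_1e^(2t)(1,3) + c_2e^(3t)(0,1).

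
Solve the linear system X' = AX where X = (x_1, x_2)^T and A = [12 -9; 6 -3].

x_1(t) = C_1e^(3t) - 3C_2e^(6t), x_2(t) = C_1e^(3t) - 2C_2e^(6t)

Coefficient matrix A = [[12, -9], [6, -3]].
Characteristic polynomial det(A - λI) = λ^2 - 9λ + 18 = 0.
Eigenvalues λ = 3, 6.
For λ=3: (A-λI) row 1 is [9, -9], so an eigenvector is (1, 1).
For λ=6: (A-λI) row 1 is [6, -9], so an eigenvector is (-3, -2).
General solution: C_1e^(3t)(1,1) + C_2e^(6t)(-3,-2).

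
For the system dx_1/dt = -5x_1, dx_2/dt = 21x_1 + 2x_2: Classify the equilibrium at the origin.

saddle

A = [[-5,0],[21,2]]; det(A-λI) = λ^2 + 3λ - 10.
λ = -5, 2: opposite signs.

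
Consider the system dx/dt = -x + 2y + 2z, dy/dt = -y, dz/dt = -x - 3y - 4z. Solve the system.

Coefficient matrix A = [[-1, 2, 2], [0, -1, 0], [-1, -3, -4]].
det(A - λI) = 0 gives eigenvalues λ = -3, -2, -1.
For λ=-3: eigenvector (-1,0,1).
For λ=-2: eigenvector (-2,0,1).
For λ=-1: eigenvector (0,1,-1).
General solution: c_1e^(-3t)(-1,0,1) + c_2e^(-2t)(-2,0,1) + c_3e^(-t)(0,1,-1).

x(t) = -c_1e^(-3t) - 2c_2e^(-2t), y(t) = c_3e^(-t), z(t) = c_1e^(-3t) + c_2e^(-2t) - c_3e^(-t)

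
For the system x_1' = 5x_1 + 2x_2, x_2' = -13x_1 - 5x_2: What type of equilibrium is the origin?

center

A = [[5,2],[-13,-5]]; det(A-λI) = λ^2 + 1.
λ = 0 ± i: zero real part.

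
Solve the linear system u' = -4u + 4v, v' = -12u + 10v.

u(t) = 2C_1e^(2t) + C_2e^(4t), v(t) = 3C_1e^(2t) + 2C_2e^(4t)

Coefficient matrix A = [[-4, 4], [-12, 10]].
Characteristic polynomial det(A - λI) = λ^2 - 6λ + 8 = 0.
Eigenvalues λ = 2, 4.
For λ=2: (A-λI) row 1 is [-6, 4], so an eigenvector is (2, 3).
For λ=4: (A-λI) row 1 is [-8, 4], so an eigenvector is (1, 2).
General solution: C_1e^(2t)(2,3) + C_2e^(4t)(1,2).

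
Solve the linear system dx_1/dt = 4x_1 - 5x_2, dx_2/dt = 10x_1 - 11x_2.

Coefficient matrix A = [[4, -5], [10, -11]].
Characteristic polynomial det(A - λI) = λ^2 + 7λ + 6 = 0.
Eigenvalues λ = -6, -1.
For λ=-6: (A-λI) row 1 is [10, -5], so an eigenvector is (-1, -2).
For λ=-1: (A-λI) row 1 is [5, -5], so an eigenvector is (-1, -1).
General solution: c_1e^(-6t)(-1,-2) + c_2e^(-t)(-1,-1).

x_1(t) = -c_1e^(-6t) - c_2e^(-t), x_2(t) = -2c_1e^(-6t) - c_2e^(-t)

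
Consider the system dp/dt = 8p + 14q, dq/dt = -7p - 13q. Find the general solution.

p(t) = 2K_1e^(t) - K_2e^(-6t), q(t) = -K_1e^(t) + K_2e^(-6t)

Coefficient matrix A = [[8, 14], [-7, -13]].
Characteristic polynomial det(A - λI) = λ^2 + 5λ - 6 = 0.
Eigenvalues λ = 1, -6.
For λ=1: (A-λI) row 1 is [7, 14], so an eigenvector is (2, -1).
For λ=-6: (A-λI) row 1 is [14, 14], so an eigenvector is (-1, 1).
General solution: K_1e^(t)(2,-1) + K_2e^(-6t)(-1,1).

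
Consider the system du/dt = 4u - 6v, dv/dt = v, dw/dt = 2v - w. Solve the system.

Coefficient matrix A = [[4, -6, 0], [0, 1, 0], [0, 2, -1]].
det(A - λI) = 0 gives eigenvalues λ = 1, 4, -1.
For λ=1: eigenvector (2,1,1).
For λ=4: eigenvector (1,0,0).
For λ=-1: eigenvector (0,0,1).
General solution: K_1e^(t)(2,1,1) + K_2e^(4t)(1,0,0) + K_3e^(-t)(0,0,1).

u(t) = 2K_1e^(t) + K_2e^(4t), v(t) = K_1e^(t), w(t) = K_1e^(t) + K_3e^(-t)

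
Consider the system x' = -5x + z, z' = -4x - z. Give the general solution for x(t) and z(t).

Coefficient matrix A = [[-5, 1], [-4, -1]].
Characteristic polynomial det(A - λI) = λ^2 + 6λ + 9 = 0.
Single eigenvalue λ = -3 with algebraic multiplicity 2.
Eigenvector v = (-1,-2); generalized eigenvector w with (A-λI)w=v is (-1,-3).
General solution: e^(-3t)[c_1·v + c_2·(t·v + w)].

x(t) = -c_1e^(-3t) - c_2te^(-3t) - c_2e^(-3t), z(t) = -2c_1e^(-3t) - 2c_2te^(-3t) - 3c_2e^(-3t)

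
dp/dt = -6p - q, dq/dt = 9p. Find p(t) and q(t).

p(t) = K_1e^(-3t) + K_2te^(-3t), q(t) = -3K_1e^(-3t) - 3K_2te^(-3t) - K_2e^(-3t)

Coefficient matrix A = [[-6, -1], [9, 0]].
Characteristic polynomial det(A - λI) = λ^2 + 6λ + 9 = 0.
Single eigenvalue λ = -3 with algebraic multiplicity 2.
Eigenvector v = (1,-3); generalized eigenvector w with (A-λI)w=v is (0,-1).
General solution: e^(-3t)[K_1·v + K_2·(t·v + w)].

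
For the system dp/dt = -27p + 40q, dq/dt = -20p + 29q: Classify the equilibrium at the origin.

A = [[-27,40],[-20,29]]; det(A-λI) = λ^2 - 2λ + 17.
λ = 1 ± 4i: positive real part.

unstable spiral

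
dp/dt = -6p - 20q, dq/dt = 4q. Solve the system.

Coefficient matrix A = [[-6, -20], [0, 4]].
Characteristic polynomial det(A - λI) = λ^2 + 2λ - 24 = 0.
Eigenvalues λ = 4, -6.
For λ=4: (A-λI) row 1 is [-10, -20], so an eigenvector is (2, -1).
For λ=-6: (A-λI) row 1 is [0, -20], so an eigenvector is (-1, 0).
General solution: C_1e^(4t)(2,-1) + C_2e^(-6t)(-1,0).

p(t) = 2C_1e^(4t) - C_2e^(-6t), q(t) = -C_1e^(4t)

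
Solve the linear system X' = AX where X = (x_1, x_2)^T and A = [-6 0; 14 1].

Coefficient matrix A = [[-6, 0], [14, 1]].
Characteristic polynomial det(A - λI) = λ^2 + 5λ - 6 = 0.
Eigenvalues λ = -6, 1.
For λ=-6: (A-λI) row 2 is [14, 7], so an eigenvector is (-1, 2).
For λ=1: (A-λI) row 1 is [-7, 0], so an eigenvector is (0, -1).
General solution: K_1e^(-6t)(-1,2) + K_2e^(t)(0,-1).

x_1(t) = -K_1e^(-6t), x_2(t) = 2K_1e^(-6t) - K_2e^(t)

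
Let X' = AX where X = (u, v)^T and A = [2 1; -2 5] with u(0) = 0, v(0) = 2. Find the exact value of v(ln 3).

270

A = [[2,1],[-2,5]]; eigenvalues λ = 4, 3.
Eigenvectors: (-1,-2) for λ=4, (1,1) for λ=3.
From the initial condition, c_1 = -2, c_2 = -2.
v(ln 3) = (-2)(3^4)(-2) + (-2)(3^3)(1) = 270.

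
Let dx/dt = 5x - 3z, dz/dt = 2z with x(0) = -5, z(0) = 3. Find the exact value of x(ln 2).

A = [[5,-3],[0,2]]; eigenvalues λ = 5, 2.
Eigenvectors: (-1,0) for λ=5, (1,1) for λ=2.
From the initial condition, c_1 = 8, c_2 = 3.
x(ln 2) = (8)(2^5)(-1) + (3)(2^2)(1) = -244.

-244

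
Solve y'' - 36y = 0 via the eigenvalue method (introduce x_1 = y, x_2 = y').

y(t) = C_1e^(6t) + C_2e^(-6t)

Let x_1 = y, x_2 = y'. Then x_1' = x_2 and x_2' = 36x_1.
A = [[0,1],[36,0]]; det(A-λI) = λ^2 - 36.
Eigenvalues λ = 6, -6 with eigenvectors (1,6), (1,-6).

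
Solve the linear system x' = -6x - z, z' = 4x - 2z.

Coefficient matrix A = [[-6, -1], [4, -2]].
Characteristic polynomial det(A - λI) = λ^2 + 8λ + 16 = 0.
Single eigenvalue λ = -4 with algebraic multiplicity 2.
Eigenvector v = (-1,2); generalized eigenvector w with (A-λI)w=v is (-1,3).
General solution: e^(-4t)[C_1·v + C_2·(t·v + w)].

x(t) = -C_1e^(-4t) - C_2te^(-4t) - C_2e^(-4t), z(t) = 2C_1e^(-4t) + 2C_2te^(-4t) + 3C_2e^(-4t)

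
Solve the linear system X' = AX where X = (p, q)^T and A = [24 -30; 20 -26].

p(t) = -3K_1e^(4t) - K_2e^(-6t), q(t) = -2K_1e^(4t) - K_2e^(-6t)

Coefficient matrix A = [[24, -30], [20, -26]].
Characteristic polynomial det(A - λI) = λ^2 + 2λ - 24 = 0.
Eigenvalues λ = 4, -6.
For λ=4: (A-λI) row 1 is [20, -30], so an eigenvector is (-3, -2).
For λ=-6: (A-λI) row 1 is [30, -30], so an eigenvector is (-1, -1).
General solution: K_1e^(4t)(-3,-2) + K_2e^(-6t)(-1,-1).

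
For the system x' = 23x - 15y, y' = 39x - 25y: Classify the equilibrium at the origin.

A = [[23,-15],[39,-25]]; det(A-λI) = λ^2 + 2λ + 10.
λ = -1 ± 3i: negative real part.

stable spiral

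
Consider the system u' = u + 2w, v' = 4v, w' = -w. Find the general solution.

Coefficient matrix A = [[1, 0, 2], [0, 4, 0], [0, 0, -1]].
det(A - λI) = 0 gives eigenvalues λ = 4, 1, -1.
For λ=4: eigenvector (0,1,0).
For λ=1: eigenvector (1,0,0).
For λ=-1: eigenvector (-1,0,1).
General solution: K_1e^(4t)(0,1,0) + K_2e^(t)(1,0,0) + K_3e^(-t)(-1,0,1).

u(t) = K_2e^(t) - K_3e^(-t), v(t) = K_1e^(4t), w(t) = K_3e^(-t)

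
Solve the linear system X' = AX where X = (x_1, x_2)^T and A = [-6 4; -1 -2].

x_1(t) = 2c_1e^(-4t) + 2c_2te^(-4t) - c_2e^(-4t), x_2(t) = c_1e^(-4t) + c_2te^(-4t)

Coefficient matrix A = [[-6, 4], [-1, -2]].
Characteristic polynomial det(A - λI) = λ^2 + 8λ + 16 = 0.
Single eigenvalue λ = -4 with algebraic multiplicity 2.
Eigenvector v = (2,1); generalized eigenvector w with (A-λI)w=v is (-1,0).
General solution: e^(-4t)[c_1·v + c_2·(t·v + w)].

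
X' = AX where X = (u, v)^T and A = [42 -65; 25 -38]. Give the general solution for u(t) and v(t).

u(t) = -2K_1e^(2t)sin(5t) + 3K_1e^(2t)cos(5t) + 3K_2e^(2t)sin(5t) + 2K_2e^(2t)cos(5t), v(t) = -K_1e^(2t)sin(5t) + 2K_1e^(2t)cos(5t) + 2K_2e^(2t)sin(5t) + K_2e^(2t)cos(5t)

Coefficient matrix A = [[42, -65], [25, -38]].
Characteristic polynomial det(A - λI) = λ^2 - 4λ + 29 = 0.
Eigenvalues λ = 2 ± 5i (complex conjugate pair).
For λ=2+5i: an eigenvector is (3,2) - i(-2,-1) = (3 + 2i, 2 + i).
A real fundamental pair from Re and Im of e^((2+5i)t)v: X_1 = e^(2t)(cos(5t)·(3,2) + sin(5t)·(-2,-1)), X_2 = e^(2t)(sin(5t)·(3,2) - cos(5t)·(-2,-1)).
General solution: K_1X_1 + K_2X_2.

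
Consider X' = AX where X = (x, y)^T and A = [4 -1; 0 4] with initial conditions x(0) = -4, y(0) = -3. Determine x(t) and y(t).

Coefficient matrix A = [[4, -1], [0, 4]].
Characteristic polynomial det(A - λI) = λ^2 - 8λ + 16 = 0.
Single eigenvalue λ = 4 with algebraic multiplicity 2.
Eigenvector v = (-1,0); generalized eigenvector w with (A-λI)w=v is (-3,1).
General solution: e^(4t)[C_1·v + C_2·(t·v + w)].
Applying x(0)=-4, y(0)=-3 gives C_1=13, C_2=-3.

x(t) = 3te^(4t) - 4e^(4t), y(t) = -3e^(4t)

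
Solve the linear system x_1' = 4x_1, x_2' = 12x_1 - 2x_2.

Coefficient matrix A = [[4, 0], [12, -2]].
Characteristic polynomial det(A - λI) = λ^2 - 2λ - 8 = 0.
Eigenvalues λ = 4, -2.
For λ=4: (A-λI) row 2 is [12, -6], so an eigenvector is (1, 2).
For λ=-2: (A-λI) row 1 is [6, 0], so an eigenvector is (0, -1).
General solution: C_1e^(4t)(1,2) + C_2e^(-2t)(0,-1).

x_1(t) = C_1e^(4t), x_2(t) = 2C_1e^(4t) - C_2e^(-2t)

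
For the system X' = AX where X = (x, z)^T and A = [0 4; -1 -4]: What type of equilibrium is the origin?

stable improper node

A = [[0,4],[-1,-4]]; det(A-λI) = λ^2 + 4λ + 4.
repeated λ = -2 with a single eigenvector.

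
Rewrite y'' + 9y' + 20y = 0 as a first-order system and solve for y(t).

Let x_1 = y, x_2 = y'. Then x_1' = x_2 and x_2' = -20x_1 - 9x_2.
A = [[0,1],[-20,-9]]; det(A-λI) = λ^2 + 9λ + 20.
Eigenvalues λ = -4, -5 with eigenvectors (1,-4), (1,-5).

y(t) = C_1e^(-4t) + C_2e^(-5t)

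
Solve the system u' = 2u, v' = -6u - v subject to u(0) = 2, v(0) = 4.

u(t) = 2e^(2t), v(t) = -4e^(2t) + 8e^(-t)

Coefficient matrix A = [[2, 0], [-6, -1]].
Characteristic polynomial det(A - λI) = λ^2 - λ - 2 = 0.
Eigenvalues λ = 2, -1.
For λ=2: (A-λI) row 2 is [-6, -3], so an eigenvector is (-1, 2).
For λ=-1: (A-λI) row 1 is [3, 0], so an eigenvector is (0, -1).
General solution: K_1e^(2t)(-1,2) + K_2e^(-t)(0,-1).
Applying u(0)=2, v(0)=4 gives K_1=-2, K_2=-8.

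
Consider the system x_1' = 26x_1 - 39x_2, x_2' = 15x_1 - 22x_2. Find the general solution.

Coefficient matrix A = [[26, -39], [15, -22]].
Characteristic polynomial det(A - λI) = λ^2 - 4λ + 13 = 0.
Eigenvalues λ = 2 ± 3i (complex conjugate pair).
For λ=2+3i: an eigenvector is (-2,-1) - i(-3,-2) = (-2 + 3i, -1 + 2i).
A real fundamental pair from Re and Im of e^((2+3i)t)v: X_1 = e^(2t)(cos(3t)·(-2,-1) + sin(3t)·(-3,-2)), X_2 = e^(2t)(sin(3t)·(-2,-1) - cos(3t)·(-3,-2)).
General solution: K_1X_1 + K_2X_2.

x_1(t) = -3K_1e^(2t)sin(3t) - 2K_1e^(2t)cos(3t) - 2K_2e^(2t)sin(3t) + 3K_2e^(2t)cos(3t), x_2(t) = -2K_1e^(2t)sin(3t) - K_1e^(2t)cos(3t) - K_2e^(2t)sin(3t) + 2K_2e^(2t)cos(3t)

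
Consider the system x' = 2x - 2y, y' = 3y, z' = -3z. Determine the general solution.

Coefficient matrix A = [[2, -2, 0], [0, 3, 0], [0, 0, -3]].
det(A - λI) = 0 gives eigenvalues λ = 3, 2, -3.
For λ=3: eigenvector (-2,1,0).
For λ=2: eigenvector (1,0,0).
For λ=-3: eigenvector (0,0,1).
General solution: c_1e^(3t)(-2,1,0) + c_2e^(2t)(1,0,0) + c_3e^(-3t)(0,0,1).

x(t) = -2c_1e^(3t) + c_2e^(2t), y(t) = c_1e^(3t), z(t) = c_3e^(-3t)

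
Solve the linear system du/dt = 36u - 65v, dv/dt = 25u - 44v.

u(t) = 2K_1e^(-4t)sin(5t) - 3K_1e^(-4t)cos(5t) - 3K_2e^(-4t)sin(5t) - 2K_2e^(-4t)cos(5t), v(t) = K_1e^(-4t)sin(5t) - 2K_1e^(-4t)cos(5t) - 2K_2e^(-4t)sin(5t) - K_2e^(-4t)cos(5t)

Coefficient matrix A = [[36, -65], [25, -44]].
Characteristic polynomial det(A - λI) = λ^2 + 8λ + 41 = 0.
Eigenvalues λ = -4 ± 5i (complex conjugate pair).
For λ=-4+5i: an eigenvector is (-3,-2) - i(2,1) = (-3 - 2i, -2 - i).
A real fundamental pair from Re and Im of e^((-4+5i)t)v: X_1 = e^(-4t)(cos(5t)·(-3,-2) + sin(5t)·(2,1)), X_2 = e^(-4t)(sin(5t)·(-3,-2) - cos(5t)·(2,1)).
General solution: K_1X_1 + K_2X_2.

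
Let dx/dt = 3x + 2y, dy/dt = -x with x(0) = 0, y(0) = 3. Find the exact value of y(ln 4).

A = [[3,2],[-1,0]]; eigenvalues λ = 2, 1.
Eigenvectors: (-2,1) for λ=2, (1,-1) for λ=1.
From the initial condition, c_1 = -3, c_2 = -6.
y(ln 4) = (-3)(4^2)(1) + (-6)(4^1)(-1) = -24.

-24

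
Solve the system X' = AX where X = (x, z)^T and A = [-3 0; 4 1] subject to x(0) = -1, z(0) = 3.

Coefficient matrix A = [[-3, 0], [4, 1]].
Characteristic polynomial det(A - λI) = λ^2 + 2λ - 3 = 0.
Eigenvalues λ = 1, -3.
For λ=1: (A-λI) row 1 is [-4, 0], so an eigenvector is (0, 1).
For λ=-3: (A-λI) row 2 is [4, 4], so an eigenvector is (1, -1).
General solution: c_1e^(t)(0,1) + c_2e^(-3t)(1,-1).
Applying x(0)=-1, z(0)=3 gives c_1=2, c_2=-1.

x(t) = -e^(-3t), z(t) = 2e^(t) + e^(-3t)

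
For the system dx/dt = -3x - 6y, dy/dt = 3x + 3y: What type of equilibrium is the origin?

A = [[-3,-6],[3,3]]; det(A-λI) = λ^2 + 9.
λ = 0 ± 3i: zero real part.

center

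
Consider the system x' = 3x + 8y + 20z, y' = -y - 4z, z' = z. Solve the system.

x(t) = K_1e^(3t) - 2K_2e^(t) - 2K_3e^(-t), y(t) = -2K_2e^(t) + K_3e^(-t), z(t) = K_2e^(t)

Coefficient matrix A = [[3, 8, 20], [0, -1, -4], [0, 0, 1]].
det(A - λI) = 0 gives eigenvalues λ = 3, 1, -1.
For λ=3: eigenvector (1,0,0).
For λ=1: eigenvector (-2,-2,1).
For λ=-1: eigenvector (-2,1,0).
General solution: K_1e^(3t)(1,0,0) + K_2e^(t)(-2,-2,1) + K_3e^(-t)(-2,1,0).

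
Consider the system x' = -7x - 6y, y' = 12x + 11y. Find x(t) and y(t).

x(t) = c_1e^(5t) - c_2e^(-t), y(t) = -2c_1e^(5t) + c_2e^(-t)

Coefficient matrix A = [[-7, -6], [12, 11]].
Characteristic polynomial det(A - λI) = λ^2 - 4λ - 5 = 0.
Eigenvalues λ = 5, -1.
For λ=5: (A-λI) row 1 is [-12, -6], so an eigenvector is (1, -2).
For λ=-1: (A-λI) row 1 is [-6, -6], so an eigenvector is (-1, 1).
General solution: c_1e^(5t)(1,-2) + c_2e^(-t)(-1,1).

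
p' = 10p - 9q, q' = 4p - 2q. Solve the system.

Coefficient matrix A = [[10, -9], [4, -2]].
Characteristic polynomial det(A - λI) = λ^2 - 8λ + 16 = 0.
Single eigenvalue λ = 4 with algebraic multiplicity 2.
Eigenvector v = (-3,-2); generalized eigenvector w with (A-λI)w=v is (-2,-1).
General solution: e^(4t)[K_1·v + K_2·(t·v + w)].

p(t) = -3K_1e^(4t) - 3K_2te^(4t) - 2K_2e^(4t), q(t) = -2K_1e^(4t) - 2K_2te^(4t) - K_2e^(4t)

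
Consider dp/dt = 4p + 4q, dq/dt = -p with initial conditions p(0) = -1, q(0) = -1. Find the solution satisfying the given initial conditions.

p(t) = -6te^(2t) - e^(2t), q(t) = 3te^(2t) - e^(2t)

Coefficient matrix A = [[4, 4], [-1, 0]].
Characteristic polynomial det(A - λI) = λ^2 - 4λ + 4 = 0.
Single eigenvalue λ = 2 with algebraic multiplicity 2.
Eigenvector v = (-2,1); generalized eigenvector w with (A-λI)w=v is (3,-2).
General solution: e^(2t)[K_1·v + K_2·(t·v + w)].
Applying p(0)=-1, q(0)=-1 gives K_1=5, K_2=3.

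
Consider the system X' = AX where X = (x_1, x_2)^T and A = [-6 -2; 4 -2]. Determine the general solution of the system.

x_1(t) = c_1e^(-4t)cos(2t) + c_2e^(-4t)sin(2t), x_2(t) = c_1e^(-4t)sin(2t) - c_1e^(-4t)cos(2t) - c_2e^(-4t)sin(2t) - c_2e^(-4t)cos(2t)

Coefficient matrix A = [[-6, -2], [4, -2]].
Characteristic polynomial det(A - λI) = λ^2 + 8λ + 20 = 0.
Eigenvalues λ = -4 ± 2i (complex conjugate pair).
For λ=-4+2i: an eigenvector is (1,-1) - i(0,1) = (1, -1 - i).
A real fundamental pair from Re and Im of e^((-4+2i)t)v: X_1 = e^(-4t)(cos(2t)·(1,-1) + sin(2t)·(0,1)), X_2 = e^(-4t)(sin(2t)·(1,-1) - cos(2t)·(0,1)).
General solution: c_1X_1 + c_2X_2.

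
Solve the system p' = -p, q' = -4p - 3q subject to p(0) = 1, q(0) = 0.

Coefficient matrix A = [[-1, 0], [-4, -3]].
Characteristic polynomial det(A - λI) = λ^2 + 4λ + 3 = 0.
Eigenvalues λ = -3, -1.
For λ=-3: (A-λI) row 1 is [2, 0], so an eigenvector is (0, -1).
For λ=-1: (A-λI) row 2 is [-4, -2], so an eigenvector is (1, -2).
General solution: C_1e^(-3t)(0,-1) + C_2e^(-t)(1,-2).
Applying p(0)=1, q(0)=0 gives C_1=-2, C_2=1.

p(t) = e^(-t), q(t) = -2e^(-t) + 2e^(-3t)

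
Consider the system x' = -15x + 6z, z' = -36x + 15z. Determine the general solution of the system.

Coefficient matrix A = [[-15, 6], [-36, 15]].
Characteristic polynomial det(A - λI) = λ^2 - 9 = 0.
Eigenvalues λ = 3, -3.
For λ=3: (A-λI) row 1 is [-18, 6], so an eigenvector is (1, 3).
For λ=-3: (A-λI) row 1 is [-12, 6], so an eigenvector is (1, 2).
General solution: C_1e^(3t)(1,3) + C_2e^(-3t)(1,2).

x(t) = C_1e^(3t) + C_2e^(-3t), z(t) = 3C_1e^(3t) + 2C_2e^(-3t)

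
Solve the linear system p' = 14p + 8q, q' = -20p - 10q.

Coefficient matrix A = [[14, 8], [-20, -10]].
Characteristic polynomial det(A - λI) = λ^2 - 4λ + 20 = 0.
Eigenvalues λ = 2 ± 4i (complex conjugate pair).
For λ=2+4i: an eigenvector is (1,-1) - i(1,-2) = (1 - i, -1 + 2i).
A real fundamental pair from Re and Im of e^((2+4i)t)v: X_1 = e^(2t)(cos(4t)·(1,-1) + sin(4t)·(1,-2)), X_2 = e^(2t)(sin(4t)·(1,-1) - cos(4t)·(1,-2)).
General solution: K_1X_1 + K_2X_2.

p(t) = K_1e^(2t)sin(4t) + K_1e^(2t)cos(4t) + K_2e^(2t)sin(4t) - K_2e^(2t)cos(4t), q(t) = -2K_1e^(2t)sin(4t) - K_1e^(2t)cos(4t) - K_2e^(2t)sin(4t) + 2K_2e^(2t)cos(4t)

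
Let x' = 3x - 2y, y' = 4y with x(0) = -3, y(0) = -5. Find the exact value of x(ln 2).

A = [[3,-2],[0,4]]; eigenvalues λ = 4, 3.
Eigenvectors: (2,-1) for λ=4, (-1,0) for λ=3.
From the initial condition, c_1 = 5, c_2 = 13.
x(ln 2) = (5)(2^4)(2) + (13)(2^3)(-1) = 56.

56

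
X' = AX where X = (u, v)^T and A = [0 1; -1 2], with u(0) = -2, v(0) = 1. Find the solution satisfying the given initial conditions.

Coefficient matrix A = [[0, 1], [-1, 2]].
Characteristic polynomial det(A - λI) = λ^2 - 2λ + 1 = 0.
Single eigenvalue λ = 1 with algebraic multiplicity 2.
Eigenvector v = (1,1); generalized eigenvector w with (A-λI)w=v is (-1,0).
General solution: e^(t)[c_1·v + c_2·(t·v + w)].
Applying u(0)=-2, v(0)=1 gives c_1=1, c_2=3.

u(t) = 3te^(t) - 2e^(t), v(t) = 3te^(t) + e^(t)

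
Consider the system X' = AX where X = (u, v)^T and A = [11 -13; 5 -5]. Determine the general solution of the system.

Coefficient matrix A = [[11, -13], [5, -5]].
Characteristic polynomial det(A - λI) = λ^2 - 6λ + 10 = 0.
Eigenvalues λ = 3 ± i (complex conjugate pair).
For λ=3+i: an eigenvector is (2,1) - i(3,2) = (2 - 3i, 1 - 2i).
A real fundamental pair from Re and Im of e^((3+i)t)v: X_1 = e^(3t)(cos(t)·(2,1) + sin(t)·(3,2)), X_2 = e^(3t)(sin(t)·(2,1) - cos(t)·(3,2)).
General solution: K_1X_1 + K_2X_2.

u(t) = 3K_1e^(3t)sin(t) + 2K_1e^(3t)cos(t) + 2K_2e^(3t)sin(t) - 3K_2e^(3t)cos(t), v(t) = 2K_1e^(3t)sin(t) + K_1e^(3t)cos(t) + K_2e^(3t)sin(t) - 2K_2e^(3t)cos(t)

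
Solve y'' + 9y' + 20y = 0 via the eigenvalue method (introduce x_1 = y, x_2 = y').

Let x_1 = y, x_2 = y'. Then x_1' = x_2 and x_2' = -20x_1 - 9x_2.
A = [[0,1],[-20,-9]]; det(A-λI) = λ^2 + 9λ + 20.
Eigenvalues λ = -5, -4 with eigenvectors (1,-5), (1,-4).

y(t) = c_1e^(-5t) + c_2e^(-4t)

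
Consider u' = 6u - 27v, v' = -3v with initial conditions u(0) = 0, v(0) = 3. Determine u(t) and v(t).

u(t) = -9e^(6t) + 9e^(-3t), v(t) = 3e^(-3t)

Coefficient matrix A = [[6, -27], [0, -3]].
Characteristic polynomial det(A - λI) = λ^2 - 3λ - 18 = 0.
Eigenvalues λ = 6, -3.
For λ=6: (A-λI) row 1 is [0, -27], so an eigenvector is (1, 0).
For λ=-3: (A-λI) row 1 is [9, -27], so an eigenvector is (-3, -1).
General solution: C_1e^(6t)(1,0) + C_2e^(-3t)(-3,-1).
Applying u(0)=0, v(0)=3 gives C_1=-9, C_2=-3.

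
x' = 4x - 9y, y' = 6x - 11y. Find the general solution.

Coefficient matrix A = [[4, -9], [6, -11]].
Characteristic polynomial det(A - λI) = λ^2 + 7λ + 10 = 0.
Eigenvalues λ = -2, -5.
For λ=-2: (A-λI) row 1 is [6, -9], so an eigenvector is (3, 2).
For λ=-5: (A-λI) row 1 is [9, -9], so an eigenvector is (1, 1).
General solution: c_1e^(-2t)(3,2) + c_2e^(-5t)(1,1).

x(t) = 3c_1e^(-2t) + c_2e^(-5t), y(t) = 2c_1e^(-2t) + c_2e^(-5t)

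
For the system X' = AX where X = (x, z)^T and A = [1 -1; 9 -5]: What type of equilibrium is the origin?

stable improper node

A = [[1,-1],[9,-5]]; det(A-λI) = λ^2 + 4λ + 4.
repeated λ = -2 with a single eigenvector.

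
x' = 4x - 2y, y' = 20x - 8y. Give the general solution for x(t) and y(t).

Coefficient matrix A = [[4, -2], [20, -8]].
Characteristic polynomial det(A - λI) = λ^2 + 4λ + 8 = 0.
Eigenvalues λ = -2 ± 2i (complex conjugate pair).
For λ=-2+2i: an eigenvector is (0,-1) - i(1,3) = (0 - i, -1 - 3i).
A real fundamental pair from Re and Im of e^((-2+2i)t)v: X_1 = e^(-2t)(cos(2t)·(0,-1) + sin(2t)·(1,3)), X_2 = e^(-2t)(sin(2t)·(0,-1) - cos(2t)·(1,3)).
General solution: c_1X_1 + c_2X_2.

x(t) = c_1e^(-2t)sin(2t) - c_2e^(-2t)cos(2t), y(t) = 3c_1e^(-2t)sin(2t) - c_1e^(-2t)cos(2t) - c_2e^(-2t)sin(2t) - 3c_2e^(-2t)cos(2t)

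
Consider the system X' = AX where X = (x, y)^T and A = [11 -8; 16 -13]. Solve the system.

x(t) = c_1e^(3t) - c_2e^(-5t), y(t) = c_1e^(3t) - 2c_2e^(-5t)

Coefficient matrix A = [[11, -8], [16, -13]].
Characteristic polynomial det(A - λI) = λ^2 + 2λ - 15 = 0.
Eigenvalues λ = 3, -5.
For λ=3: (A-λI) row 1 is [8, -8], so an eigenvector is (1, 1).
For λ=-5: (A-λI) row 1 is [16, -8], so an eigenvector is (-1, -2).
General solution: c_1e^(3t)(1,1) + c_2e^(-5t)(-1,-2).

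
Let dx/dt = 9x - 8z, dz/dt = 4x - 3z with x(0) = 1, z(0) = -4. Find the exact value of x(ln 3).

A = [[9,-8],[4,-3]]; eigenvalues λ = 5, 1.
Eigenvectors: (2,1) for λ=5, (1,1) for λ=1.
From the initial condition, c_1 = 5, c_2 = -9.
x(ln 3) = (5)(3^5)(2) + (-9)(3^1)(1) = 2403.

2403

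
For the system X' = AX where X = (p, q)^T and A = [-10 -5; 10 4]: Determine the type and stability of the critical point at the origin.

stable spiral

A = [[-10,-5],[10,4]]; det(A-λI) = λ^2 + 6λ + 10.
λ = -3 ± i: negative real part.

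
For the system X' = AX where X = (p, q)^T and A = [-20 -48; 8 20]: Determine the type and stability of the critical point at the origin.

saddle

A = [[-20,-48],[8,20]]; det(A-λI) = λ^2 - 16.
λ = -4, 4: opposite signs.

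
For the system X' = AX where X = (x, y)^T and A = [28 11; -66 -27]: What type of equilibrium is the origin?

A = [[28,11],[-66,-27]]; det(A-λI) = λ^2 - λ - 30.
λ = 6, -5: opposite signs.

saddle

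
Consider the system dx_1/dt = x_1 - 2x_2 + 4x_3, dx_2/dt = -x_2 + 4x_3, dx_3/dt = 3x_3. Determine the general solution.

Coefficient matrix A = [[1, -2, 4], [0, -1, 4], [0, 0, 3]].
det(A - λI) = 0 gives eigenvalues λ = 1, 3, -1.
For λ=1: eigenvector (1,0,0).
For λ=3: eigenvector (1,1,1).
For λ=-1: eigenvector (1,1,0).
General solution: K_1e^(t)(1,0,0) + K_2e^(3t)(1,1,1) + K_3e^(-t)(1,1,0).

x_1(t) = K_1e^(t) + K_2e^(3t) + K_3e^(-t), x_2(t) = K_2e^(3t) + K_3e^(-t), x_3(t) = K_2e^(3t)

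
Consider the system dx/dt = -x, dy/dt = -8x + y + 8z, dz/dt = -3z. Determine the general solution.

x(t) = c_3e^(-t), y(t) = -2c_1e^(-3t) + c_2e^(t) + 4c_3e^(-t), z(t) = c_1e^(-3t)

Coefficient matrix A = [[-1, 0, 0], [-8, 1, 8], [0, 0, -3]].
det(A - λI) = 0 gives eigenvalues λ = -3, 1, -1.
For λ=-3: eigenvector (0,-2,1).
For λ=1: eigenvector (0,1,0).
For λ=-1: eigenvector (1,4,0).
General solution: c_1e^(-3t)(0,-2,1) + c_2e^(t)(0,1,0) + c_3e^(-t)(1,4,0).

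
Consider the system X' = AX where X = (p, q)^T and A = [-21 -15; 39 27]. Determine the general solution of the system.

Coefficient matrix A = [[-21, -15], [39, 27]].
Characteristic polynomial det(A - λI) = λ^2 - 6λ + 18 = 0.
Eigenvalues λ = 3 ± 3i (complex conjugate pair).
For λ=3+3i: an eigenvector is (2,-3) - i(-1,2) = (2 + i, -3 - 2i).
A real fundamental pair from Re and Im of e^((3+3i)t)v: X_1 = e^(3t)(cos(3t)·(2,-3) + sin(3t)·(-1,2)), X_2 = e^(3t)(sin(3t)·(2,-3) - cos(3t)·(-1,2)).
General solution: c_1X_1 + c_2X_2.

p(t) = -c_1e^(3t)sin(3t) + 2c_1e^(3t)cos(3t) + 2c_2e^(3t)sin(3t) + c_2e^(3t)cos(3t), q(t) = 2c_1e^(3t)sin(3t) - 3c_1e^(3t)cos(3t) - 3c_2e^(3t)sin(3t) - 2c_2e^(3t)cos(3t)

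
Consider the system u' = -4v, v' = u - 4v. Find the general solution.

Coefficient matrix A = [[0, -4], [1, -4]].
Characteristic polynomial det(A - λI) = λ^2 + 4λ + 4 = 0.
Single eigenvalue λ = -2 with algebraic multiplicity 2.
Eigenvector v = (-2,-1); generalized eigenvector w with (A-λI)w=v is (-1,0).
General solution: e^(-2t)[K_1·v + K_2·(t·v + w)].

u(t) = -2K_1e^(-2t) - 2K_2te^(-2t) - K_2e^(-2t), v(t) = -K_1e^(-2t) - K_2te^(-2t)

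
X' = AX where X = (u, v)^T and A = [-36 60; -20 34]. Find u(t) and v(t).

u(t) = 3C_1e^(4t) - 2C_2e^(-6t), v(t) = 2C_1e^(4t) - C_2e^(-6t)

Coefficient matrix A = [[-36, 60], [-20, 34]].
Characteristic polynomial det(A - λI) = λ^2 + 2λ - 24 = 0.
Eigenvalues λ = 4, -6.
For λ=4: (A-λI) row 1 is [-40, 60], so an eigenvector is (3, 2).
For λ=-6: (A-λI) row 1 is [-30, 60], so an eigenvector is (-2, -1).
General solution: C_1e^(4t)(3,2) + C_2e^(-6t)(-2,-1).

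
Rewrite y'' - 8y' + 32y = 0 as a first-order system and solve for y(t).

y(t) = c_1e^(4t)cos(4t) + c_2e^(4t)sin(4t)

Let x_1 = y, x_2 = y'. Then x_1' = x_2 and x_2' = -32x_1 + 8x_2.
A = [[0,1],[-32,8]]; det(A-λI) = λ^2 - 8λ + 32.
Eigenvalues λ = 4 ± 4i.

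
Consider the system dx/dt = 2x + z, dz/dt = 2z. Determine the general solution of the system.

x(t) = -C_1e^(2t) - C_2te^(2t) + 3C_2e^(2t), z(t) = -C_2e^(2t)

Coefficient matrix A = [[2, 1], [0, 2]].
Characteristic polynomial det(A - λI) = λ^2 - 4λ + 4 = 0.
Single eigenvalue λ = 2 with algebraic multiplicity 2.
Eigenvector v = (-1,0); generalized eigenvector w with (A-λI)w=v is (3,-1).
General solution: e^(2t)[C_1·v + C_2·(t·v + w)].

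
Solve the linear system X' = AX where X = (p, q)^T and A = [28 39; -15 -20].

p(t) = 3c_1e^(4t)sin(3t) + 2c_1e^(4t)cos(3t) + 2c_2e^(4t)sin(3t) - 3c_2e^(4t)cos(3t), q(t) = -2c_1e^(4t)sin(3t) - c_1e^(4t)cos(3t) - c_2e^(4t)sin(3t) + 2c_2e^(4t)cos(3t)

Coefficient matrix A = [[28, 39], [-15, -20]].
Characteristic polynomial det(A - λI) = λ^2 - 8λ + 25 = 0.
Eigenvalues λ = 4 ± 3i (complex conjugate pair).
For λ=4+3i: an eigenvector is (2,-1) - i(3,-2) = (2 - 3i, -1 + 2i).
A real fundamental pair from Re and Im of e^((4+3i)t)v: X_1 = e^(4t)(cos(3t)·(2,-1) + sin(3t)·(3,-2)), X_2 = e^(4t)(sin(3t)·(2,-1) - cos(3t)·(3,-2)).
General solution: c_1X_1 + c_2X_2.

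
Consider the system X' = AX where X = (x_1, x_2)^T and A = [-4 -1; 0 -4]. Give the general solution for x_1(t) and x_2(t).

x_1(t) = -C_1e^(-4t) - C_2te^(-4t) - 3C_2e^(-4t), x_2(t) = C_2e^(-4t)

Coefficient matrix A = [[-4, -1], [0, -4]].
Characteristic polynomial det(A - λI) = λ^2 + 8λ + 16 = 0.
Single eigenvalue λ = -4 with algebraic multiplicity 2.
Eigenvector v = (-1,0); generalized eigenvector w with (A-λI)w=v is (-3,1).
General solution: e^(-4t)[C_1·v + C_2·(t·v + w)].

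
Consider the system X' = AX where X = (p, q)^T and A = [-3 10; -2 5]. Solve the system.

Coefficient matrix A = [[-3, 10], [-2, 5]].
Characteristic polynomial det(A - λI) = λ^2 - 2λ + 5 = 0.
Eigenvalues λ = 1 ± 2i (complex conjugate pair).
For λ=1+2i: an eigenvector is (-1,0) - i(2,1) = (-1 - 2i, 0 - i).
A real fundamental pair from Re and Im of e^((1+2i)t)v: X_1 = e^(t)(cos(2t)·(-1,0) + sin(2t)·(2,1)), X_2 = e^(t)(sin(2t)·(-1,0) - cos(2t)·(2,1)).
General solution: c_1X_1 + c_2X_2.

p(t) = 2c_1e^(t)sin(2t) - c_1e^(t)cos(2t) - c_2e^(t)sin(2t) - 2c_2e^(t)cos(2t), q(t) = c_1e^(t)sin(2t) - c_2e^(t)cos(2t)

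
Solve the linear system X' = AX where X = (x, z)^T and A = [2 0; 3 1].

x(t) = -c_1e^(2t), z(t) = -3c_1e^(2t) - c_2e^(t)

Coefficient matrix A = [[2, 0], [3, 1]].
Characteristic polynomial det(A - λI) = λ^2 - 3λ + 2 = 0.
Eigenvalues λ = 2, 1.
For λ=2: (A-λI) row 2 is [3, -1], so an eigenvector is (-1, -3).
For λ=1: (A-λI) row 1 is [1, 0], so an eigenvector is (0, -1).
General solution: c_1e^(2t)(-1,-3) + c_2e^(t)(0,-1).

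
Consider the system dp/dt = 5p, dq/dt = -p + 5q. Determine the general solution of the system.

p(t) = -c_2e^(5t), q(t) = c_1e^(5t) + c_2te^(5t) - c_2e^(5t)

Coefficient matrix A = [[5, 0], [-1, 5]].
Characteristic polynomial det(A - λI) = λ^2 - 10λ + 25 = 0.
Single eigenvalue λ = 5 with algebraic multiplicity 2.
Eigenvector v = (0,1); generalized eigenvector w with (A-λI)w=v is (-1,-1).
General solution: e^(5t)[c_1·v + c_2·(t·v + w)].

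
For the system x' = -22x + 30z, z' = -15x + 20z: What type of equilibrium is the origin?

stable spiral

A = [[-22,30],[-15,20]]; det(A-λI) = λ^2 + 2λ + 10.
λ = -1 ± 3i: negative real part.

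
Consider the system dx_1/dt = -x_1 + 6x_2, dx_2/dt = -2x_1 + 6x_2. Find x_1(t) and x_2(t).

x_1(t) = -2c_1e^(2t) - 3c_2e^(3t), x_2(t) = -c_1e^(2t) - 2c_2e^(3t)

Coefficient matrix A = [[-1, 6], [-2, 6]].
Characteristic polynomial det(A - λI) = λ^2 - 5λ + 6 = 0.
Eigenvalues λ = 2, 3.
For λ=2: (A-λI) row 1 is [-3, 6], so an eigenvector is (-2, -1).
For λ=3: (A-λI) row 1 is [-4, 6], so an eigenvector is (-3, -2).
General solution: c_1e^(2t)(-2,-1) + c_2e^(3t)(-3,-2).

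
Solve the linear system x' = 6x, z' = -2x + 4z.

Coefficient matrix A = [[6, 0], [-2, 4]].
Characteristic polynomial det(A - λI) = λ^2 - 10λ + 24 = 0.
Eigenvalues λ = 4, 6.
For λ=4: (A-λI) row 1 is [2, 0], so an eigenvector is (0, 1).
For λ=6: (A-λI) row 2 is [-2, -2], so an eigenvector is (-1, 1).
General solution: C_1e^(4t)(0,1) + C_2e^(6t)(-1,1).

x(t) = -C_2e^(6t), z(t) = C_1e^(4t) + C_2e^(6t)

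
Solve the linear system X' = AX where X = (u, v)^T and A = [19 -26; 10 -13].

u(t) = -2K_1e^(3t)sin(2t) + 3K_1e^(3t)cos(2t) + 3K_2e^(3t)sin(2t) + 2K_2e^(3t)cos(2t), v(t) = -K_1e^(3t)sin(2t) + 2K_1e^(3t)cos(2t) + 2K_2e^(3t)sin(2t) + K_2e^(3t)cos(2t)

Coefficient matrix A = [[19, -26], [10, -13]].
Characteristic polynomial det(A - λI) = λ^2 - 6λ + 13 = 0.
Eigenvalues λ = 3 ± 2i (complex conjugate pair).
For λ=3+2i: an eigenvector is (3,2) - i(-2,-1) = (3 + 2i, 2 + i).
A real fundamental pair from Re and Im of e^((3+2i)t)v: X_1 = e^(3t)(cos(2t)·(3,2) + sin(2t)·(-2,-1)), X_2 = e^(3t)(sin(2t)·(3,2) - cos(2t)·(-2,-1)).
General solution: K_1X_1 + K_2X_2.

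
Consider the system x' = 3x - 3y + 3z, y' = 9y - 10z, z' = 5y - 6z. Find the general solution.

x(t) = K_1e^(3t) - 3K_3e^(4t), y(t) = -K_2e^(-t) + 2K_3e^(4t), z(t) = -K_2e^(-t) + K_3e^(4t)

Coefficient matrix A = [[3, -3, 3], [0, 9, -10], [0, 5, -6]].
det(A - λI) = 0 gives eigenvalues λ = 3, -1, 4.
For λ=3: eigenvector (1,0,0).
For λ=-1: eigenvector (0,-1,-1).
For λ=4: eigenvector (-3,2,1).
General solution: K_1e^(3t)(1,0,0) + K_2e^(-t)(0,-1,-1) + K_3e^(4t)(-3,2,1).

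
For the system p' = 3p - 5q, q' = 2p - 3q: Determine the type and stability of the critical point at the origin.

center

A = [[3,-5],[2,-3]]; det(A-λI) = λ^2 + 1.
λ = 0 ± i: zero real part.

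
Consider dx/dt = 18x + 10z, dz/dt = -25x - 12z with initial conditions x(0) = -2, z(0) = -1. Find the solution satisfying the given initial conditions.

Coefficient matrix A = [[18, 10], [-25, -12]].
Characteristic polynomial det(A - λI) = λ^2 - 6λ + 34 = 0.
Eigenvalues λ = 3 ± 5i (complex conjugate pair).
For λ=3+5i: an eigenvector is (-1,1) - i(-1,2) = (-1 + i, 1 - 2i).
A real fundamental pair from Re and Im of e^((3+5i)t)v: X_1 = e^(3t)(cos(5t)·(-1,1) + sin(5t)·(-1,2)), X_2 = e^(3t)(sin(5t)·(-1,1) - cos(5t)·(-1,2)).
General solution: K_1X_1 + K_2X_2.
Applying x(0)=-2, z(0)=-1 gives K_1=5, K_2=3.

x(t) = -8e^(3t)sin(5t) - 2e^(3t)cos(5t), z(t) = 13e^(3t)sin(5t) - e^(3t)cos(5t)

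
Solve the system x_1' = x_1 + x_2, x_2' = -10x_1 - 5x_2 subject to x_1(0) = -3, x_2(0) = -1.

x_1(t) = -10e^(-2t)sin(t) - 3e^(-2t)cos(t), x_2(t) = 33e^(-2t)sin(t) - e^(-2t)cos(t)

Coefficient matrix A = [[1, 1], [-10, -5]].
Characteristic polynomial det(A - λI) = λ^2 + 4λ + 5 = 0.
Eigenvalues λ = -2 ± i (complex conjugate pair).
For λ=-2+i: an eigenvector is (0,1) - i(1,-3) = (0 - i, 1 + 3i).
A real fundamental pair from Re and Im of e^((-2+i)t)v: X_1 = e^(-2t)(cos(t)·(0,1) + sin(t)·(1,-3)), X_2 = e^(-2t)(sin(t)·(0,1) - cos(t)·(1,-3)).
General solution: C_1X_1 + C_2X_2.
Applying x_1(0)=-3, x_2(0)=-1 gives C_1=-10, C_2=3.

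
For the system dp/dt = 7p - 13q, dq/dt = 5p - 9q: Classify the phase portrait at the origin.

A = [[7,-13],[5,-9]]; det(A-λI) = λ^2 + 2λ + 2.
λ = -1 ± i: negative real part.

stable spiral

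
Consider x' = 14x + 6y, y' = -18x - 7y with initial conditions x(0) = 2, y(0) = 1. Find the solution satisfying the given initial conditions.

Coefficient matrix A = [[14, 6], [-18, -7]].
Characteristic polynomial det(A - λI) = λ^2 - 7λ + 10 = 0.
Eigenvalues λ = 2, 5.
For λ=2: (A-λI) row 1 is [12, 6], so an eigenvector is (1, -2).
For λ=5: (A-λI) row 1 is [9, 6], so an eigenvector is (-2, 3).
General solution: K_1e^(2t)(1,-2) + K_2e^(5t)(-2,3).
Applying x(0)=2, y(0)=1 gives K_1=-8, K_2=-5.

x(t) = 10e^(5t) - 8e^(2t), y(t) = -15e^(5t) + 16e^(2t)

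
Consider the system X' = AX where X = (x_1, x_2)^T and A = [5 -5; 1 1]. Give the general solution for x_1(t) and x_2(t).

x_1(t) = C_1e^(3t)sin(t) - 2C_1e^(3t)cos(t) - 2C_2e^(3t)sin(t) - C_2e^(3t)cos(t), x_2(t) = -C_1e^(3t)cos(t) - C_2e^(3t)sin(t)

Coefficient matrix A = [[5, -5], [1, 1]].
Characteristic polynomial det(A - λI) = λ^2 - 6λ + 10 = 0.
Eigenvalues λ = 3 ± i (complex conjugate pair).
For λ=3+i: an eigenvector is (-2,-1) - i(1,0) = (-2 - i, -1).
A real fundamental pair from Re and Im of e^((3+i)t)v: X_1 = e^(3t)(cos(t)·(-2,-1) + sin(t)·(1,0)), X_2 = e^(3t)(sin(t)·(-2,-1) - cos(t)·(1,0)).
General solution: C_1X_1 + C_2X_2.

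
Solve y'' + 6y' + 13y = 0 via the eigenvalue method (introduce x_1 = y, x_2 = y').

Let x_1 = y, x_2 = y'. Then x_1' = x_2 and x_2' = -13x_1 - 6x_2.
A = [[0,1],[-13,-6]]; det(A-λI) = λ^2 + 6λ + 13.
Eigenvalues λ = -3 ± 2i.

y(t) = K_1e^(-3t)cos(2t) + K_2e^(-3t)sin(2t)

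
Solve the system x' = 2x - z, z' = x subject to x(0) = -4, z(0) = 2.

x(t) = -6te^(t) - 4e^(t), z(t) = -6te^(t) + 2e^(t)

Coefficient matrix A = [[2, -1], [1, 0]].
Characteristic polynomial det(A - λI) = λ^2 - 2λ + 1 = 0.
Single eigenvalue λ = 1 with algebraic multiplicity 2.
Eigenvector v = (1,1); generalized eigenvector w with (A-λI)w=v is (3,2).
General solution: e^(t)[K_1·v + K_2·(t·v + w)].
Applying x(0)=-4, z(0)=2 gives K_1=14, K_2=-6.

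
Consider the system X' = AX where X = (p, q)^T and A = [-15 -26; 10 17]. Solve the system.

Coefficient matrix A = [[-15, -26], [10, 17]].
Characteristic polynomial det(A - λI) = λ^2 - 2λ + 5 = 0.
Eigenvalues λ = 1 ± 2i (complex conjugate pair).
For λ=1+2i: an eigenvector is (-2,1) - i(3,-2) = (-2 - 3i, 1 + 2i).
A real fundamental pair from Re and Im of e^((1+2i)t)v: X_1 = e^(t)(cos(2t)·(-2,1) + sin(2t)·(3,-2)), X_2 = e^(t)(sin(2t)·(-2,1) - cos(2t)·(3,-2)).
General solution: C_1X_1 + C_2X_2.

p(t) = 3C_1e^(t)sin(2t) - 2C_1e^(t)cos(2t) - 2C_2e^(t)sin(2t) - 3C_2e^(t)cos(2t), q(t) = -2C_1e^(t)sin(2t) + C_1e^(t)cos(2t) + C_2e^(t)sin(2t) + 2C_2e^(t)cos(2t)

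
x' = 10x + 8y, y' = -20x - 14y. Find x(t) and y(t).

x(t) = -C_1e^(-2t)sin(4t) - C_1e^(-2t)cos(4t) - C_2e^(-2t)sin(4t) + C_2e^(-2t)cos(4t), y(t) = 2C_1e^(-2t)sin(4t) + C_1e^(-2t)cos(4t) + C_2e^(-2t)sin(4t) - 2C_2e^(-2t)cos(4t)

Coefficient matrix A = [[10, 8], [-20, -14]].
Characteristic polynomial det(A - λI) = λ^2 + 4λ + 20 = 0.
Eigenvalues λ = -2 ± 4i (complex conjugate pair).
For λ=-2+4i: an eigenvector is (-1,1) - i(-1,2) = (-1 + i, 1 - 2i).
A real fundamental pair from Re and Im of e^((-2+4i)t)v: X_1 = e^(-2t)(cos(4t)·(-1,1) + sin(4t)·(-1,2)), X_2 = e^(-2t)(sin(4t)·(-1,1) - cos(4t)·(-1,2)).
General solution: C_1X_1 + C_2X_2.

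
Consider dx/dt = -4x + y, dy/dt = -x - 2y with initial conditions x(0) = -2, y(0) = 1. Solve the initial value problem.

Coefficient matrix A = [[-4, 1], [-1, -2]].
Characteristic polynomial det(A - λI) = λ^2 + 6λ + 9 = 0.
Single eigenvalue λ = -3 with algebraic multiplicity 2.
Eigenvector v = (1,1); generalized eigenvector w with (A-λI)w=v is (-1,0).
General solution: e^(-3t)[K_1·v + K_2·(t·v + w)].
Applying x(0)=-2, y(0)=1 gives K_1=1, K_2=3.

x(t) = 3te^(-3t) - 2e^(-3t), y(t) = 3te^(-3t) + e^(-3t)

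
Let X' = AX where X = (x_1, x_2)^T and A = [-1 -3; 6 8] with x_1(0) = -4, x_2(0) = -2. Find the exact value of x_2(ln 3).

-2826

A = [[-1,-3],[6,8]]; eigenvalues λ = 2, 5.
Eigenvectors: (1,-1) for λ=2, (1,-2) for λ=5.
From the initial condition, c_1 = -10, c_2 = 6.
x_2(ln 3) = (-10)(3^2)(-1) + (6)(3^5)(-2) = -2826.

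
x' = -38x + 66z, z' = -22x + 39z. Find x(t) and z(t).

x(t) = -3K_1e^(6t) + 2K_2e^(-5t), z(t) = -2K_1e^(6t) + K_2e^(-5t)

Coefficient matrix A = [[-38, 66], [-22, 39]].
Characteristic polynomial det(A - λI) = λ^2 - λ - 30 = 0.
Eigenvalues λ = 6, -5.
For λ=6: (A-λI) row 1 is [-44, 66], so an eigenvector is (-3, -2).
For λ=-5: (A-λI) row 1 is [-33, 66], so an eigenvector is (2, 1).
General solution: K_1e^(6t)(-3,-2) + K_2e^(-5t)(2,1).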